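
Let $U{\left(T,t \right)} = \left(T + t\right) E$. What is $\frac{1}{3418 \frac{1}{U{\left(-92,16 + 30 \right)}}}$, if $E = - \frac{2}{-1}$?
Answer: $- \frac{46}{1709} \approx -0.026916$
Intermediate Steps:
$E = 2$ ($E = \left(-2\right) \left(-1\right) = 2$)
$U{\left(T,t \right)} = 2 T + 2 t$ ($U{\left(T,t \right)} = \left(T + t\right) 2 = 2 T + 2 t$)
$\frac{1}{3418 \frac{1}{U{\left(-92,16 + 30 \right)}}} = \frac{1}{3418 \frac{1}{2 \left(-92\right) + 2 \left(16 + 30\right)}} = \frac{1}{3418 \frac{1}{-184 + 2 \cdot 46}} = \frac{1}{3418 \frac{1}{-184 + 92}} = \frac{1}{3418 \frac{1}{-92}} = \frac{1}{3418 \left(- \frac{1}{92}\right)} = \frac{1}{- \frac{1709}{46}} = - \frac{46}{1709}$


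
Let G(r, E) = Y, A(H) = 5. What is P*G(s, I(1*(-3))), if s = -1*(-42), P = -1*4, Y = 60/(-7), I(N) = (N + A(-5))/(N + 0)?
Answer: 240/7 ≈ 34.286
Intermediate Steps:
I(N) = (5 + N)/N (I(N) = (N + 5)/(N + 0) = (5 + N)/N)
Y = -60/7 (Y = 60*(-1/7) = -60/7 ≈ -8.5714)
P = -4
s = 42
G(r, E) = -60/7
P*G(s, I(1*(-3))) = -4*(-60/7) = 240/7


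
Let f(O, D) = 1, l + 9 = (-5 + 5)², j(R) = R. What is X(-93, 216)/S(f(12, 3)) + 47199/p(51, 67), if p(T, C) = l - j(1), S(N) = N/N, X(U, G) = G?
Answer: -45039/10 ≈ -4503.9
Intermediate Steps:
l = -9 (l = -9 + (-5 + 5)² = -9 + 0² = -9 + 0 = -9)
S(N) = 1
p(T, C) = -10 (p(T, C) = -9 - 1*1 = -9 - 1 = -10)
X(-93, 216)/S(f(12, 3)) + 47199/p(51, 67) = 216/1 + 47199/(-10) = 216*1 + 47199*(-⅒) = 216 - 47199/10 = -45039/10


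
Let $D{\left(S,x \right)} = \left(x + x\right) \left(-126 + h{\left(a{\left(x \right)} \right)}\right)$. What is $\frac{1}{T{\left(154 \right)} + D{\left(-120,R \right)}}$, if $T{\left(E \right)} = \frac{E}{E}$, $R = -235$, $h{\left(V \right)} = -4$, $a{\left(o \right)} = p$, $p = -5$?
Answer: $\frac{1}{61101} \approx 1.6366 \cdot 10^{-5}$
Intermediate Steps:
$a{\left(o \right)} = -5$
$T{\left(E \right)} = 1$
$D{\left(S,x \right)} = - 260 x$ ($D{\left(S,x \right)} = \left(x + x\right) \left(-126 - 4\right) = 2 x \left(-130\right) = - 260 x$)
$\frac{1}{T{\left(154 \right)} + D{\left(-120,R \right)}} = \frac{1}{1 - -61100} = \frac{1}{1 + 61100} = \frac{1}{61101}$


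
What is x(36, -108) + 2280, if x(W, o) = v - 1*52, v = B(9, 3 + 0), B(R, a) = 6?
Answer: 2234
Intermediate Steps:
v = 6
x(W, o) = -46 (x(W, o) = 6 - 1*52 = 6 - 52 = -46)
x(36, -108) + 2280 = -46 + 2280 = 2234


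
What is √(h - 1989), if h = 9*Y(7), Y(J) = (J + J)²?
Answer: 15*I ≈ 15.0*I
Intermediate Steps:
Y(J) = 4*J² (Y(J) = (2*J)² = 4*J²)
h = 1764 (h = 9*(4*7²) = 9*(4*49) = 9*196 = 1764)
√(h - 1989) = √(1764 - 1989) = √(-225) = 15*I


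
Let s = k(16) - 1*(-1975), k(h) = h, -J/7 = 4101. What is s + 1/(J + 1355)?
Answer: 54457831/27352 ≈ 1991.0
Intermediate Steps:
J = -28707 (J = -7*4101 = -28707)
s = 1991 (s = 16 - 1*(-1975) = 16 + 1975 = 1991)
s + 1/(J + 1355) = 1991 + 1/(-28707 + 1355) = 1991 + 1/(-27352) = 1991 - 1/27352 = 54457831/27352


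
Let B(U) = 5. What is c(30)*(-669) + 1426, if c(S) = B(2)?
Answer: -1919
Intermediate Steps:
c(S) = 5
c(30)*(-669) + 1426 = 5*(-669) + 1426 = -3345 + 1426 = -1919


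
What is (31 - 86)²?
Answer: 3025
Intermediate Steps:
(31 - 86)² = (-55)² = 3025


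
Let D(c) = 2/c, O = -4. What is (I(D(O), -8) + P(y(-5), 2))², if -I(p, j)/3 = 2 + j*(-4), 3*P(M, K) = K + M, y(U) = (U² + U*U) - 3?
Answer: 66049/9 ≈ 7338.8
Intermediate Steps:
y(U) = -3 + 2*U² (y(U) = (U² + U²) - 3 = 2*U² - 3 = -3 + 2*U²)
P(M, K) = K/3 + M/3 (P(M, K) = (K + M)/3 = K/3 + M/3)
I(p, j) = -6 + 12*j (I(p, j) = -3*(2 + j*(-4)) = -3*(2 - 4*j) = -6 + 12*j)
(I(D(O), -8) + P(y(-5), 2))² = ((-6 + 12*(-8)) + ((⅓)*2 + (-3 + 2*(-5)²)/3))² = ((-6 - 96) + (⅔ + (-3 + 2*25)/3))² = (-102 + (⅔ + (-3 + 50)/3))² = (-102 + (⅔ + (⅓)*47))² = (-102 + (⅔ + 47/3))² = (-102 + 49/3)² = (-257/3)² = 66049/9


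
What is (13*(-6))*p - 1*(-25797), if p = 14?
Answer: 24705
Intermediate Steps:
(13*(-6))*p - 1*(-25797) = (13*(-6))*14 - 1*(-25797) = -78*14 + 25797 = -1092 + 25797 = 24705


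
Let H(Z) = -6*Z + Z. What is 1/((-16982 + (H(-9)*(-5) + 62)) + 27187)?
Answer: 1/10042 ≈ 9.9582e-5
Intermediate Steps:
H(Z) = -5*Z
1/((-16982 + (H(-9)*(-5) + 62)) + 27187) = 1/((-16982 + (-5*(-9)*(-5) + 62)) + 27187) = 1/((-16982 + (45*(-5) + 62)) + 27187) = 1/((-16982 + (-225 + 62)) + 27187) = 1/((-16982 - 163) + 27187) = 1/(-17145 + 27187) = 1/10042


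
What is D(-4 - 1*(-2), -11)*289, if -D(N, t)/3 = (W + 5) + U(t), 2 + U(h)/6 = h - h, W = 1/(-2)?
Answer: 13005/2 ≈ 6502.5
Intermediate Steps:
W = -½ (W = 1*(-½) = -½ ≈ -0.50000)
U(h) = -12 (U(h) = -12 + 6*(h - h) = -12 + 6*0 = -12 + 0 = -12)
D(N, t) = 45/2 (D(N, t) = -3*((-½ + 5) - 12) = -3*(9/2 - 12) = -3*(-15/2) = 45/2)
D(-4 - 1*(-2), -11)*289 = (45/2)*289 = 13005/2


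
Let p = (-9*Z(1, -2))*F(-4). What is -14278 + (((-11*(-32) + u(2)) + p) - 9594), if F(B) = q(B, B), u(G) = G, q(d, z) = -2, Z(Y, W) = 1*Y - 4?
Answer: -23572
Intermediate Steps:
Z(Y, W) = -4 + Y (Z(Y, W) = Y - 4 = -4 + Y)
F(B) = -2
p = -54 (p = -9*(-4 + 1)*(-2) = -9*(-3)*(-2) = 27*(-2) = -54)
-14278 + (((-11*(-32) + u(2)) + p) - 9594) = -14278 + (((-11*(-32) + 2) - 54) - 9594) = -14278 + (((352 + 2) - 54) - 9594) = -14278 + ((354 - 54) - 9594) = -14278 + (300 - 9594) = -14278 - 9294 = -23572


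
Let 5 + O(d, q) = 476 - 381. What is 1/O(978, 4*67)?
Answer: 1/90 ≈ 0.011111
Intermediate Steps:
O(d, q) = 90 (O(d, q) = -5 + (476 - 381) = -5 + 95 = 90)
1/O(978, 4*67) = 1/90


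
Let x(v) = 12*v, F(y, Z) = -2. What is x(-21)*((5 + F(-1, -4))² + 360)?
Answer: -92988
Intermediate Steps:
x(-21)*((5 + F(-1, -4))² + 360) = (12*(-21))*((5 - 2)² + 360) = -252*(3² + 360) = -252*(9 + 360) = -252*369 = -92988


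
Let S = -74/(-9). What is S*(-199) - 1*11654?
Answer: -119612/9 ≈ -13290.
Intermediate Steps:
S = 74/9 (S = -74*(-1/9) = 74/9 ≈ 8.2222)
S*(-199) - 1*11654 = (74/9)*(-199) - 1*11654 = -14726/9 - 11654 = -119612/9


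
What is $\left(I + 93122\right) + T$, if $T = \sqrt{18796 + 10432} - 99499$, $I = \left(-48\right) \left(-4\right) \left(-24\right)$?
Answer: $-10985 + 2 \sqrt{7307} \approx -10814.0$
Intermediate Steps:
$I = -4608$ ($I = 192 \left(-24\right) = -4608$)
$T = -99499 + 2 \sqrt{7307}$ ($T = \sqrt{29228} - 99499 = 2 \sqrt{7307} - 99499 = -99499 + 2 \sqrt{7307} \approx -99328.0$)
$\left(I + 93122\right) + T = \left(-4608 + 93122\right) - \left(99499 - 2 \sqrt{7307}\right) = 88514 - \left(99499 - 2 \sqrt{7307}\right) = -10985 + 2 \sqrt{7307}$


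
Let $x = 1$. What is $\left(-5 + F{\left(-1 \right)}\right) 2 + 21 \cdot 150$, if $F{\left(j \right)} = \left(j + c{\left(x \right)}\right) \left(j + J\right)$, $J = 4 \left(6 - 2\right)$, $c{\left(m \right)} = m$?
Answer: $3140$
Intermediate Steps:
$J = 16$ ($J = 4 \cdot 4 = 16$)
$F{\left(j \right)} = \left(1 + j\right) \left(16 + j\right)$ ($F{\left(j \right)} = \left(j + 1\right) \left(j + 16\right) = \left(1 + j\right) \left(16 + j\right)$)
$\left(-5 + F{\left(-1 \right)}\right) 2 + 21 \cdot 150 = \left(-5 + \left(16 + \left(-1\right)^{2} + 17 \left(-1\right)\right)\right) 2 + 21 \cdot 150 = \left(-5 + \left(16 + 1 - 17\right)\right) 2 + 3150 = \left(-5 + 0\right) 2 + 3150 = \left(-5\right) 2 + 3150 = -10 + 3150 = 3140$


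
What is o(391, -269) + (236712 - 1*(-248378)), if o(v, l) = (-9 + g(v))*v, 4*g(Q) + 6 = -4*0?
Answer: 961969/2 ≈ 4.8098e+5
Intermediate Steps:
g(Q) = -3/2 (g(Q) = -3/2 + (-4*0)/4 = -3/2 + (¼)*0 = -3/2 + 0 = -3/2)
o(v, l) = -21*v/2 (o(v, l) = (-9 - 3/2)*v = -21*v/2)
o(391, -269) + (236712 - 1*(-248378)) = -21/2*391 + (236712 - 1*(-248378)) = -8211/2 + (236712 + 248378) = -8211/2 + 485090 = 961969/2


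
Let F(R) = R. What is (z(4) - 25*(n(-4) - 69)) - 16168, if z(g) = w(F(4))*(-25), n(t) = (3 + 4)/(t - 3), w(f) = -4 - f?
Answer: -14218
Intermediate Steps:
n(t) = 7/(-3 + t)
z(g) = 200 (z(g) = (-4 - 1*4)*(-25) = (-4 - 4)*(-25) = -8*(-25) = 200)
(z(4) - 25*(n(-4) - 69)) - 16168 = (200 - 25*(7/(-3 - 4) - 69)) - 16168 = (200 - 25*(7/(-7) - 69)) - 16168 = (200 - 25*(7*(-⅐) - 69)) - 16168 = (200 - 25*(-1 - 69)) - 16168 = (200 - 25*(-70)) - 16168 = (200 + 1750) - 16168 = 1950 - 16168 = -14218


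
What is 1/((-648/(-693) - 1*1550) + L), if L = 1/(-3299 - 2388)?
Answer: -39809/61666733 ≈ -0.00064555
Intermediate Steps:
L = -1/5687 (L = 1/(-5687) = -1/5687 ≈ -0.00017584)
1/((-648/(-693) - 1*1550) + L) = 1/((-648/(-693) - 1*1550) - 1/5687) = 1/((-648*(-1/693) - 1550) - 1/5687) = 1/((72/77 - 1550) - 1/5687) = 1/(-119278/77 - 1/5687) = 1/(-61666733/39809) = -39809/61666733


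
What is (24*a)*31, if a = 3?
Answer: 2232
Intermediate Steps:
(24*a)*31 = (24*3)*31 = 72*31 = 2232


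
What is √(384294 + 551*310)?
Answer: 4*√34694 ≈ 745.05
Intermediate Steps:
√(384294 + 551*310) = √(384294 + 170810) = √555104 = 4*√34694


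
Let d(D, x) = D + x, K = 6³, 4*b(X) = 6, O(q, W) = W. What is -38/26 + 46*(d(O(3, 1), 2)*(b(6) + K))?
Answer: 390176/13 ≈ 30014.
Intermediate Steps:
b(X) = 3/2 (b(X) = (¼)*6 = 3/2)
K = 216
-38/26 + 46*(d(O(3, 1), 2)*(b(6) + K)) = -38/26 + 46*((1 + 2)*(3/2 + 216)) = -38*1/26 + 46*(3*(435/2)) = -19/13 + 46*(1305/2) = -19/13 + 30015 = 390176/13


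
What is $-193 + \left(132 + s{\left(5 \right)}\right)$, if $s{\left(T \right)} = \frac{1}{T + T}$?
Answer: $- \frac{609}{10} \approx -60.9$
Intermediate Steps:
$s{\left(T \right)} = \frac{1}{2 T}$
$-193 + \left(132 + s{\left(5 \right)}\right) = -193 + \left(132 + \frac{1}{2 \cdot 5}\right) = -193 + \left(132 + \frac{1}{2} \cdot \frac{1}{5}\right) = -193 + \left(132 + \frac{1}{10}\right) = -193 + \frac{1321}{10} = - \frac{609}{10}$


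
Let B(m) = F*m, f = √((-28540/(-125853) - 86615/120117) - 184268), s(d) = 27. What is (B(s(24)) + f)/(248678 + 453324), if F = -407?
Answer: -10989/702002 + 11*I*√4296519592900041954083/1179135973830178 ≈ -0.015654 + 0.00061149*I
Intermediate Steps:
f = 11*I*√4296519592900041954083/1679676089 (f = √((-28540*(-1/125853) - 86615*1/120117) - 184268) = √((28540/125853 - 86615/120117) - 184268) = √(-830290935/1679676089 - 184268) = √(-309511383858787/1679676089) = 11*I*√4296519592900041954083/1679676089 ≈ 429.27*I)
B(m) = -407*m
(B(s(24)) + f)/(248678 + 453324) = (-407*27 + 11*I*√4296519592900041954083/1679676089)/(248678 + 453324) = (-10989 + 11*I*√4296519592900041954083/1679676089)/702002 = (-10989 + 11*I*√4296519592900041954083/1679676089)*(1/702002) = -10989/702002 + 11*I*√4296519592900041954083/1179135973830178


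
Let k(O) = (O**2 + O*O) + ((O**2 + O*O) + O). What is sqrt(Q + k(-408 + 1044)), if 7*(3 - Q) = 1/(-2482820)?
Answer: sqrt(122228439240852873635)/8689870 ≈ 1272.3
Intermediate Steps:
k(O) = O + 4*O**2 (k(O) = (O**2 + O**2) + ((O**2 + O**2) + O) = 2*O**2 + (2*O**2 + O) = 2*O**2 + (O + 2*O**2) = O + 4*O**2)
Q = 52139221/17379740 (Q = 3 - 1/7/(-2482820) = 3 - 1/7*(-1/2482820) = 3 + 1/17379740 = 52139221/17379740 ≈ 3.0000)
sqrt(Q + k(-408 + 1044)) = sqrt(52139221/17379740 + (-408 + 1044)*(1 + 4*(-408 + 1044))) = sqrt(52139221/17379740 + 636*(1 + 4*636)) = sqrt(52139221/17379740 + 636*(1 + 2544)) = sqrt(52139221/17379740 + 636*2545) = sqrt(52139221/17379740 + 1618620) = sqrt(28131246898021/17379740) = sqrt(122228439240852873635)/8689870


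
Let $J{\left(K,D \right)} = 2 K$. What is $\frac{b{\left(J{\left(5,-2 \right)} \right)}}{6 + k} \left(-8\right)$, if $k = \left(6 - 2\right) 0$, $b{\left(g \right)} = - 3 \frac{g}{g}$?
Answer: $4$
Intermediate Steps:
$b{\left(g \right)} = -3$ ($b{\left(g \right)} = \left(-3\right) 1 = -3$)
$k = 0$ ($k = 4 \cdot 0 = 0$)
$\frac{b{\left(J{\left(5,-2 \right)} \right)}}{6 + k} \left(-8\right) = - \frac{3}{6 + 0} \left(-8\right) = - \frac{3}{6} \left(-8\right) = \left(-3\right) \frac{1}{6} \left(-8\right) = \left(- \frac{1}{2}\right) \left(-8\right) = 4$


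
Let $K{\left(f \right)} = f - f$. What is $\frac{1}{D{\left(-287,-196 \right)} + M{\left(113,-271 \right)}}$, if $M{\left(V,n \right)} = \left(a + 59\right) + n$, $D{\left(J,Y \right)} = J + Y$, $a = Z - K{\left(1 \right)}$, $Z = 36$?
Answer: $- \frac{1}{659} \approx -0.0015175$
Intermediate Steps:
$K{\left(f \right)} = 0$
$a = 36$ ($a = 36 - 0 = 36 + 0 = 36$)
$M{\left(V,n \right)} = 95 + n$ ($M{\left(V,n \right)} = \left(36 + 59\right) + n = 95 + n$)
$\frac{1}{D{\left(-287,-196 \right)} + M{\left(113,-271 \right)}} = \frac{1}{\left(-287 - 196\right) + \left(95 - 271\right)} = \frac{1}{-483 - 176} = \frac{1}{-659} = - \frac{1}{659}$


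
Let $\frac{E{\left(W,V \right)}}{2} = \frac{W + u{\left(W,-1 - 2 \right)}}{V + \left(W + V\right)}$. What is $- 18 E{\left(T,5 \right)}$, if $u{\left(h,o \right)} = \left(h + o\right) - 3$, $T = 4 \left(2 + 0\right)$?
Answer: $-20$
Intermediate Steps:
$T = 8$ ($T = 4 \cdot 2 = 8$)
$u{\left(h,o \right)} = -3 + h + o$
$E{\left(W,V \right)} = \frac{2 \left(-6 + 2 W\right)}{W + 2 V}$ ($E{\left(W,V \right)} = 2 \frac{W - \left(6 - W\right)}{V + \left(W + V\right)} = 2 \frac{W - \left(6 - W\right)}{V + \left(V + W\right)} = 2 \frac{W + \left(-6 + W\right)}{W + 2 V} = 2 \frac{-6 + 2 W}{W + 2 V} = \frac{2 \left(-6 + 2 W\right)}{W + 2 V}$)
$- 18 E{\left(T,5 \right)} = - 18 \frac{4 \left(-3 + 8\right)}{8 + 2 \cdot 5} = - 18 \cdot 4 \frac{1}{8 + 10} \cdot 5 = - 18 \cdot 4 \cdot \frac{1}{18} \cdot 5 = \left(-18\right) \frac{10}{9} = -20$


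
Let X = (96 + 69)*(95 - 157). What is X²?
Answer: 104652900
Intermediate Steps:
X = -10230 (X = 165*(-62) = -10230)
X² = (-10230)² = 104652900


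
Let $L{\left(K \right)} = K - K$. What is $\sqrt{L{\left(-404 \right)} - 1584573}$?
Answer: $i \sqrt{1584573} \approx 1258.8 i$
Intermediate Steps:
$L{\left(K \right)} = 0$
$\sqrt{L{\left(-404 \right)} - 1584573} = \sqrt{0 - 1584573} = \sqrt{-1584573} = i \sqrt{1584573}$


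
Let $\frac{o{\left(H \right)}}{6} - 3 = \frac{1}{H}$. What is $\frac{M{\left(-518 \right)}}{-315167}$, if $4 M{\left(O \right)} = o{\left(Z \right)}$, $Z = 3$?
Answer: $- \frac{5}{315167} \approx -1.5865 \cdot 10^{-5}$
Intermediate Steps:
$o{\left(H \right)} = 18 + \frac{6}{H}$
$M{\left(O \right)} = 5$ ($M{\left(O \right)} = \frac{18 + \frac{6}{3}}{4} = \frac{18 + 6 \cdot \frac{1}{3}}{4} = \frac{18 + 2}{4} = \frac{1}{4} \cdot 20 = 5$)
$\frac{M{\left(-518 \right)}}{-315167} = \frac{5}{-315167} = 5 \left(- \frac{1}{315167}\right) = - \frac{5}{315167}$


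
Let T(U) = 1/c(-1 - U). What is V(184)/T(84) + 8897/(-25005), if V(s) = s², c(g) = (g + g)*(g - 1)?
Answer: 12376842864703/25005 ≈ 4.9497e+8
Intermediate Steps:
c(g) = 2*g*(-1 + g) (c(g) = (2*g)*(-1 + g) = 2*g*(-1 + g))
T(U) = 1/(2*(-1 - U)*(-2 - U)) (T(U) = 1/(2*(-1 - U)*(-1 + (-1 - U))) = 1/(2*(-1 - U)*(-2 - U)))
V(184)/T(84) + 8897/(-25005) = 184²/((1/(2*(1 + 84)*(2 + 84)))) + 8897/(-25005) = 33856/(((½)/(85*86))) + 8897*(-1/25005) = 33856/(((½)*(1/85)*(1/86))) - 8897/25005 = 33856/(1/14620) - 8897/25005 = 33856*14620 - 8897/25005 = 494974720 - 8897/25005 = 12376842864703/25005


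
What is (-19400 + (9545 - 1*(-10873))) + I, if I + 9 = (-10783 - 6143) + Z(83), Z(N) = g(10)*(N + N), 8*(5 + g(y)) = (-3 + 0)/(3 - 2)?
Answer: -67237/4 ≈ -16809.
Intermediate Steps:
g(y) = -43/8 (g(y) = -5 + ((-3 + 0)/(3 - 2))/8 = -5 + (-3/1)/8 = -5 + (-3*1)/8 = -5 + (⅛)*(-3) = -5 - 3/8 = -43/8)
Z(N) = -43*N/4 (Z(N) = -43*(N + N)/8 = -43*N/4)
I = -71309/4 (I = -9 + ((-10783 - 6143) - 43/4*83) = -9 + (-16926 - 3569/4) = -9 - 71273/4 = -71309/4 ≈ -17827.)
(-19400 + (9545 - 1*(-10873))) + I = (-19400 + (9545 - 1*(-10873))) - 71309/4 = (-19400 + (9545 + 10873)) - 71309/4 = (-19400 + 20418) - 71309/4 = 1018 - 71309/4 = -67237/4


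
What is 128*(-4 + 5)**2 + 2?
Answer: 130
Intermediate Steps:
128*(-4 + 5)**2 + 2 = 128*1**2 + 2 = 128*1 + 2 = 128 + 2 = 130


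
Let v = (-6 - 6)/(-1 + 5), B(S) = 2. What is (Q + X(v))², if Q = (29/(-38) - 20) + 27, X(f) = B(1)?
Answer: 97969/1444 ≈ 67.846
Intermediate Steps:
v = -3 (v = -12/4 = -12*¼ = -3)
X(f) = 2
Q = 237/38 (Q = (29*(-1/38) - 20) + 27 = (-29/38 - 20) + 27 = -789/38 + 27 = 237/38 ≈ 6.2368)
(Q + X(v))² = (237/38 + 2)² = (313/38)² = 97969/1444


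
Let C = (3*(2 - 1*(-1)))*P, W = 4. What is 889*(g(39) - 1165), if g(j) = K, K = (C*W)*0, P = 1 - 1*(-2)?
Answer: -1035685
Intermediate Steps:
P = 3 (P = 1 + 2 = 3)
C = 27 (C = (3*(2 - 1*(-1)))*3 = (3*(2 + 1))*3 = (3*3)*3 = 9*3 = 27)
K = 0 (K = (27*4)*0 = 108*0 = 0)
g(j) = 0
889*(g(39) - 1165) = 889*(0 - 1165) = 889*(-1165) = -1035685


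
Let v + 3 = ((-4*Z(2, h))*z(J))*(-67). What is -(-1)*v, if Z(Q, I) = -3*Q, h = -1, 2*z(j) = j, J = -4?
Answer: 3213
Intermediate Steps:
z(j) = j/2
v = 3213 (v = -3 + ((-(-12)*2)*((1/2)*(-4)))*(-67) = -3 + (-4*(-6)*(-2))*(-67) = -3 + (24*(-2))*(-67) = -3 - 48*(-67) = -3 + 3216 = 3213)
-(-1)*v = -(-1)*3213 = -1*(-3213) = 3213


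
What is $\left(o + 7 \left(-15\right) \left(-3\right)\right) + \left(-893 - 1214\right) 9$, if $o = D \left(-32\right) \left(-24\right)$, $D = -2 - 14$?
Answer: $-30936$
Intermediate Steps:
$D = -16$ ($D = -2 - 14 = -16$)
$o = -12288$ ($o = \left(-16\right) \left(-32\right) \left(-24\right) = 512 \left(-24\right) = -12288$)
$\left(o + 7 \left(-15\right) \left(-3\right)\right) + \left(-893 - 1214\right) 9 = \left(-12288 + 7 \left(-15\right) \left(-3\right)\right) + \left(-893 - 1214\right) 9 = \left(-12288 - -315\right) + \left(-893 - 1214\right) 9 = \left(-12288 + 315\right) - 18963 = -11973 - 18963 = -30936$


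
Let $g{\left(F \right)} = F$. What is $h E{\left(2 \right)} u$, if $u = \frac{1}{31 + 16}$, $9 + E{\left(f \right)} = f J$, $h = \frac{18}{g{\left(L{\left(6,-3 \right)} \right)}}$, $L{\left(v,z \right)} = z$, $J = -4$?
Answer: $\frac{102}{47} \approx 2.1702$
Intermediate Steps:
$h = -6$ ($h = \frac{18}{-3} = 18 \left(- \frac{1}{3}\right) = -6$)
$E{\left(f \right)} = -9 - 4 f$ ($E{\left(f \right)} = -9 + f \left(-4\right) = -9 - 4 f$)
$u = \frac{1}{47} \approx 0.021277$
$h E{\left(2 \right)} u = - 6 \left(-9 - 8\right) \frac{1}{47} = \left(-6\right) \left(-17\right) \frac{1}{47} = 102 \cdot \frac{1}{47} = \frac{102}{47}$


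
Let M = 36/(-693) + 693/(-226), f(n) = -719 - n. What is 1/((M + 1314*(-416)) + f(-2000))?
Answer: -17402/9490113151 ≈ -1.8337e-6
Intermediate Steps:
M = -54265/17402 (M = 36*(-1/693) + 693*(-1/226) = -4/77 - 693/226 = -54265/17402 ≈ -3.1183)
1/((M + 1314*(-416)) + f(-2000)) = 1/((-54265/17402 + 1314*(-416)) + (-719 - 1*(-2000))) = 1/((-54265/17402 - 546624) + (-719 + 2000)) = 1/(-9512405113/17402 + 1281) = 1/(-9490113151/17402) = -17402/9490113151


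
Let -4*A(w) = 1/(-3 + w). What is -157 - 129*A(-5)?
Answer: -5153/32 ≈ -161.03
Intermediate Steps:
A(w) = -1/(4*(-3 + w))
-157 - 129*A(-5) = -157 - (-129)/(-12 + 4*(-5)) = -157 - (-129)/(-12 - 20) = -157 - (-129)/(-32) = -157 - (-129)*(-1)/32 = -157 - 129*1/32 = -157 - 129/32 = -5153/32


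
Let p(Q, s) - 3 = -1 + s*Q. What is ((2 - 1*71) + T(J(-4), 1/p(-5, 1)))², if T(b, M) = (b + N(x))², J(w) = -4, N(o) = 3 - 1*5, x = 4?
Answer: 1089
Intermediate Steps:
N(o) = -2 (N(o) = 3 - 5 = -2)
p(Q, s) = 2 + Q*s (p(Q, s) = 3 + (-1 + s*Q) = 3 + (-1 + Q*s) = 2 + Q*s)
T(b, M) = (-2 + b)² (T(b, M) = (b - 2)² = (-2 + b)²)
((2 - 1*71) + T(J(-4), 1/p(-5, 1)))² = ((2 - 1*71) + (-2 - 4)²)² = ((2 - 71) + (-6)²)² = (-69 + 36)² = (-33)² = 1089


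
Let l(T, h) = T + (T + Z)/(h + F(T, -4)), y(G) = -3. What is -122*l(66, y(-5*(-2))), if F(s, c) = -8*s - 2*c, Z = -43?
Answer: -4208390/523 ≈ -8046.6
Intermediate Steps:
l(T, h) = T + (-43 + T)/(8 + h - 8*T) (l(T, h) = T + (T - 43)/(h + (-8*T - 2*(-4))) = T + (-43 + T)/(h + (-8*T + 8)) = T + (-43 + T)/(h + (8 - 8*T)) = T + (-43 + T)/(8 + h - 8*T))
-122*l(66, y(-5*(-2))) = -122*(-43 + 66 + 66*(-3) - 8*66*(-1 + 66))/(8 - 3 - 8*66) = -122*(-43 + 66 - 198 - 8*66*65)/(8 - 3 - 528) = -122*(-43 + 66 - 198 - 34320)/(-523) = -(-122)*(-34495)/523 = -122*34495/523 = -4208390/523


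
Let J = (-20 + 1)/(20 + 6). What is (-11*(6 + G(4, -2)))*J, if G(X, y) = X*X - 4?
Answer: 1881/13 ≈ 144.69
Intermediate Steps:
G(X, y) = -4 + X**2 (G(X, y) = X**2 - 4 = -4 + X**2)
J = -19/26 ≈ -0.73077
(-11*(6 + G(4, -2)))*J = -11*(6 + (-4 + 4**2))*(-19/26) = -11*(6 + (-4 + 16))*(-19/26) = -11*(6 + 12)*(-19/26) = -198*(-19/26) = 1881/13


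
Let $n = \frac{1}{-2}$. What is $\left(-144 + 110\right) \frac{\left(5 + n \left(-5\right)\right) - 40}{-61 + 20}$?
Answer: $- \frac{1105}{41} \approx -26.951$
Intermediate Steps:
$n = - \frac{1}{2} \approx -0.5$
$\left(-144 + 110\right) \frac{\left(5 + n \left(-5\right)\right) - 40}{-61 + 20} = \left(-144 + 110\right) \frac{\left(5 - - \frac{5}{2}\right) - 40}{-61 + 20} = - 34 \frac{\left(5 + \frac{5}{2}\right) - 40}{-41} = - 34 \left(\frac{15}{2} - 40\right) \left(- \frac{1}{41}\right) = - 34 \left(\left(- \frac{65}{2}\right) \left(- \frac{1}{41}\right)\right) = \left(-34\right) \frac{65}{82} = - \frac{1105}{41}$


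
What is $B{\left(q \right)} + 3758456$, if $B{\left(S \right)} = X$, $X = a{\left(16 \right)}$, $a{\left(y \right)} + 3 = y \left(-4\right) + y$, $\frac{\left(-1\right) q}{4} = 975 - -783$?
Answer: $3758405$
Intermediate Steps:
$q = -7032$ ($q = - 4 \left(975 - -783\right) = - 4 \left(975 + 783\right) = \left(-4\right) 1758 = -7032$)
$a{\left(y \right)} = -3 - 3 y$ ($a{\left(y \right)} = -3 + \left(y \left(-4\right) + y\right) = -3 + \left(- 4 y + y\right) = -3 - 3 y$)
$X = -51$ ($X = -3 - 48 = -51$)
$B{\left(S \right)} = -51$
$B{\left(q \right)} + 3758456 = -51 + 3758456 = 3758405$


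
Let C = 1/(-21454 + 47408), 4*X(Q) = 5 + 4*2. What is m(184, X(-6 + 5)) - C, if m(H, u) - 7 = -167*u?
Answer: -27809713/51908 ≈ -535.75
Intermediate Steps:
X(Q) = 13/4 (X(Q) = (5 + 4*2)/4 = (5 + 8)/4 = (1/4)*13 = 13/4)
m(H, u) = 7 - 167*u
C = 1/25954 ≈ 3.8530e-5
m(184, X(-6 + 5)) - C = (7 - 167*13/4) - 1*1/25954 = (7 - 2171/4) - 1/25954 = -2143/4 - 1/25954 = -27809713/51908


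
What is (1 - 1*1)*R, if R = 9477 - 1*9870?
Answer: 0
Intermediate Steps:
R = -393 (R = 9477 - 9870 = -393)
(1 - 1*1)*R = (1 - 1*1)*(-393) = (1 - 1)*(-393) = 0*(-393) = 0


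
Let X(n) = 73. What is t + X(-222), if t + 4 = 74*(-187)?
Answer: -13769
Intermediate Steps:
t = -13842 (t = -4 + 74*(-187) = -4 - 13838 = -13842)
t + X(-222) = -13842 + 73 = -13769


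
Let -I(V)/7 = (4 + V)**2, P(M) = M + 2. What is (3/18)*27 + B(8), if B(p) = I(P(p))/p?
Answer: -167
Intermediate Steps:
P(M) = 2 + M
I(V) = -7*(4 + V)**2
B(p) = -7*(6 + p)**2/p (B(p) = (-7*(4 + (2 + p))**2)/p = (-7*(6 + p)**2)/p = -7*(6 + p)**2/p)
(3/18)*27 + B(8) = (3/18)*27 - 7*(6 + 8)**2/8 = (3*(1/18))*27 - 7*1/8*14**2 = (1/6)*27 - 7*1/8*196 = 9/2 - 343/2 = -167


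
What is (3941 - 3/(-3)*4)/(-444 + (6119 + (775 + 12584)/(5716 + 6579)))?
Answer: 48503775/69787484 ≈ 0.69502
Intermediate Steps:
(3941 - 3/(-3)*4)/(-444 + (6119 + (775 + 12584)/(5716 + 6579))) = (3941 - 3*(-⅓)*4)/(-444 + (6119 + 13359/12295)) = (3941 + 1*4)/(-444 + (6119 + 13359*(1/12295))) = (3941 + 4)/(-444 + (6119 + 13359/12295)) = 3945/(-444 + 75246464/12295) = 3945/(69787484/12295) = 3945*(12295/69787484) = 48503775/69787484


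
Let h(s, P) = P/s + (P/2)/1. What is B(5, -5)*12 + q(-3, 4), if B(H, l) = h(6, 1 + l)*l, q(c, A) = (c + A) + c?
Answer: 158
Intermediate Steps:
q(c, A) = A + 2*c (q(c, A) = (A + c) + c = A + 2*c)
h(s, P) = P/2 + P/s (h(s, P) = P/s + (P*(1/2))*1 = P/s + (P/2)*1 = P/s + P/2 = P/2 + P/s)
B(H, l) = l*(2/3 + 2*l/3) (B(H, l) = ((1 + l)/2 + (1 + l)/6)*l = ((1/2 + l/2) + (1 + l)*(1/6))*l = ((1/2 + l/2) + (1/6 + l/6))*l = (2/3 + 2*l/3)*l = l*(2/3 + 2*l/3))
B(5, -5)*12 + q(-3, 4) = ((2/3)*(-5)*(1 - 5))*12 + (4 + 2*(-3)) = ((2/3)*(-5)*(-4))*12 + (4 - 6) = (40/3)*12 - 2 = 160 - 2 = 158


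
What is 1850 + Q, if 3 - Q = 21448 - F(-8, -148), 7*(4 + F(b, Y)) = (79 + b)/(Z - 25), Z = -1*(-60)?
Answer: -4801684/245 ≈ -19599.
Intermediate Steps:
Z = 60
F(b, Y) = -901/245 + b/245 (F(b, Y) = -4 + ((79 + b)/(60 - 25))/7 = -4 + ((79 + b)/35)/7 = -4 + ((79 + b)*(1/35))/7 = -4 + (79/35 + b/35)/7 = -4 + (79/245 + b/245) = -901/245 + b/245)
Q = -5254934/245 (Q = 3 - (21448 - (-901/245 + (1/245)*(-8))) = 3 - (21448 - (-901/245 - 8/245)) = 3 - (21448 - 1*(-909/245)) = 3 - (21448 + 909/245) = 3 - 1*5255669/245 = 3 - 5255669/245 = -5254934/245 ≈ -21449.)
1850 + Q = 1850 - 5254934/245 = -4801684/245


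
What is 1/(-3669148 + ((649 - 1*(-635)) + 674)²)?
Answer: 1/164616 ≈ 6.0747e-6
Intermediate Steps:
1/(-3669148 + ((649 - 1*(-635)) + 674)²) = 1/(-3669148 + ((649 + 635) + 674)²) = 1/(-3669148 + (1284 + 674)²) = 1/(-3669148 + 1958²) = 1/(-3669148 + 3833764) = 1/164616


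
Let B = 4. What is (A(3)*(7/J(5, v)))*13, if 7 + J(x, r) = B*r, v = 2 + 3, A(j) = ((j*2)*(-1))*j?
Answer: -126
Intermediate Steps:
A(j) = -2*j² (A(j) = ((2*j)*(-1))*j = (-2*j)*j = -2*j²)
v = 5
J(x, r) = -7 + 4*r
(A(3)*(7/J(5, v)))*13 = ((-2*3²)*(7/(-7 + 4*5)))*13 = ((-2*9)*(7/(-7 + 20)))*13 = -126/13*13 = -126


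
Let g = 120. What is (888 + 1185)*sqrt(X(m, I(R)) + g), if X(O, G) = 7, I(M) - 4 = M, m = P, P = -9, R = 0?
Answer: 2073*sqrt(127) ≈ 23362.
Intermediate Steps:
m = -9
I(M) = 4 + M
(888 + 1185)*sqrt(X(m, I(R)) + g) = (888 + 1185)*sqrt(7 + 120) = 2073*sqrt(127)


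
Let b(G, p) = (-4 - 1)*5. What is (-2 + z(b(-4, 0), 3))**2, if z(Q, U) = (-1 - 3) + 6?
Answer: 0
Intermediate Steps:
b(G, p) = -25 (b(G, p) = -5*5 = -25)
z(Q, U) = 2 (z(Q, U) = -4 + 6 = 2)
(-2 + z(b(-4, 0), 3))**2 = (-2 + 2)**2 = 0**2 = 0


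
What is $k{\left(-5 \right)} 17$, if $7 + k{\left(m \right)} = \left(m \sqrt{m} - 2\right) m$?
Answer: $51 + 425 i \sqrt{5} \approx 51.0 + 950.33 i$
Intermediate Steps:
$k{\left(m \right)} = -7 + m \left(-2 + m^{\frac{3}{2}}\right)$ ($k{\left(m \right)} = -7 + \left(m \sqrt{m} - 2\right) m = -7 + \left(m^{\frac{3}{2}} - 2\right) m = -7 + \left(-2 + m^{\frac{3}{2}}\right) m = -7 + m \left(-2 + m^{\frac{3}{2}}\right)$)
$k{\left(-5 \right)} 17 = \left(-7 + \left(-5\right)^{\frac{5}{2}} - -10\right) 17 = \left(-7 + 25 i \sqrt{5} + 10\right) 17 = \left(3 + 25 i \sqrt{5}\right) 17 = 51 + 425 i \sqrt{5}$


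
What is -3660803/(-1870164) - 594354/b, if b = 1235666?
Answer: 1705995172871/1155449034612 ≈ 1.4765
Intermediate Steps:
-3660803/(-1870164) - 594354/b = -3660803/(-1870164) - 594354/1235666 = -3660803*(-1/1870164) - 594354*1/1235666 = 3660803/1870164 - 297177/617833 = 1705995172871/1155449034612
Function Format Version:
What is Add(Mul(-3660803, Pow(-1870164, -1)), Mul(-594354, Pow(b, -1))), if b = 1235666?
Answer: Rational(1705995172871, 1155449034612) ≈ 1.4765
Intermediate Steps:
Add(Mul(-3660803, Pow(-1870164, -1)), Mul(-594354, Pow(b, -1))) = Add(Mul(-3660803, Pow(-1870164, -1)), Mul(-594354, Pow(1235666, -1))) = Add(Mul(-3660803, Rational(-1, 1870164)), Mul(-594354, Rational(1, 1235666))) = Add(Rational(3660803, 1870164), Rational(-297177, 617833)) = Rational(1705995172871, 1155449034612)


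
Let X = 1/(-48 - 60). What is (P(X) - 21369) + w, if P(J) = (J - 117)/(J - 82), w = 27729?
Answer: 56343157/8857 ≈ 6361.4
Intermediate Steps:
X = -1/108 (X = 1/(-108) = -1/108 ≈ -0.0092593)
P(J) = (-117 + J)/(-82 + J)
(P(X) - 21369) + w = ((-117 - 1/108)/(-82 - 1/108) - 21369) + 27729 = (-12637/108/(-8857/108) - 21369) + 27729 = (-108/8857*(-12637/108) - 21369) + 27729 = (12637/8857 - 21369) + 27729 = -189252596/8857 + 27729 = 56343157/8857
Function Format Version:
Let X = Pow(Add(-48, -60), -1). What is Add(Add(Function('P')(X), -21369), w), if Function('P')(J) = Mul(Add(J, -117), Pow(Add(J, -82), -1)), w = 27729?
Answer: Rational(56343157, 8857) ≈ 6361.4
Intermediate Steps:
X = Rational(-1, 108) (X = Pow(-108, -1) = Rational(-1, 108) ≈ -0.0092593)
Function('P')(J) = Mul(Pow(Add(-82, J), -1), Add(-117, J)) (Function('P')(J) = Mul(Add(-117, J), Pow(Add(-82, J), -1)) = Mul(Pow(Add(-82, J), -1), Add(-117, J)))
Add(Add(Function('P')(X), -21369), w) = Add(Add(Mul(Pow(Add(-82, Rational(-1, 108)), -1), Add(-117, Rational(-1, 108))), -21369), 27729) = Add(Add(Mul(Pow(Rational(-8857, 108), -1), Rational(-12637, 108)), -21369), 27729) = Add(Add(Mul(Rational(-108, 8857), Rational(-12637, 108)), -21369), 27729) = Add(Add(Rational(12637, 8857), -21369), 27729) = Add(Rational(-189252596, 8857), 27729) = Rational(56343157, 8857)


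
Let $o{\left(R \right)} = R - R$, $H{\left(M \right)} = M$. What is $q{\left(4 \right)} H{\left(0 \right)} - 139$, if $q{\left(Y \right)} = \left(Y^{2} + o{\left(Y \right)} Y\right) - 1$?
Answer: $-139$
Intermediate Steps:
$o{\left(R \right)} = 0$
$q{\left(Y \right)} = -1 + Y^{2}$ ($q{\left(Y \right)} = \left(Y^{2} + 0 Y\right) - 1 = \left(Y^{2} + 0\right) - 1 = Y^{2} - 1 = -1 + Y^{2}$)
$q{\left(4 \right)} H{\left(0 \right)} - 139 = \left(-1 + 4^{2}\right) 0 - 139 = \left(-1 + 16\right) 0 - 139 = 15 \cdot 0 - 139 = 0 - 139 = -139$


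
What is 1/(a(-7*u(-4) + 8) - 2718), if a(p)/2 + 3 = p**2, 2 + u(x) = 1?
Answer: -1/2274 ≈ -0.00043975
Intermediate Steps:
u(x) = -1 (u(x) = -2 + 1 = -1)
a(p) = -6 + 2*p**2
1/(a(-7*u(-4) + 8) - 2718) = 1/((-6 + 2*(-7*(-1) + 8)**2) - 2718) = 1/((-6 + 2*(7 + 8)**2) - 2718) = 1/((-6 + 2*15**2) - 2718) = 1/((-6 + 2*225) - 2718) = 1/((-6 + 450) - 2718) = 1/(444 - 2718) = 1/(-2274) = -1/2274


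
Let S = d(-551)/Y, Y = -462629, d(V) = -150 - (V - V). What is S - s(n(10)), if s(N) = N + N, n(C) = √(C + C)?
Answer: 150/462629 - 4*√5 ≈ -8.9440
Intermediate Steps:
d(V) = -150 (d(V) = -150 - 1*0 = -150 + 0 = -150)
n(C) = √2*√C (n(C) = √(2*C) = √2*√C)
s(N) = 2*N
S = 150/462629 (S = -150/(-462629) = -150*(-1/462629) = 150/462629 ≈ 0.00032423)
S - s(n(10)) = 150/462629 - 2*√2*√10 = 150/462629 - 2*2*√5 = 150/462629 - 4*√5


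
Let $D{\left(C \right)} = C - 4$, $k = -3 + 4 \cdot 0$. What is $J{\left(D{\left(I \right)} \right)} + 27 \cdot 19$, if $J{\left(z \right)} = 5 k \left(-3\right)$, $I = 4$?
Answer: $558$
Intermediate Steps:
$k = -3$ ($k = -3 + 0 = -3$)
$D{\left(C \right)} = -4 + C$
$J{\left(z \right)} = 45$ ($J{\left(z \right)} = 5 \left(-3\right) \left(-3\right) = \left(-15\right) \left(-3\right) = 45$)
$J{\left(D{\left(I \right)} \right)} + 27 \cdot 19 = 45 + 27 \cdot 19 = 45 + 513 = 558$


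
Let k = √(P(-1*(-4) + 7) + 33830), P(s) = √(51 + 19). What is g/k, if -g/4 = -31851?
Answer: 127404/√(33830 + √70) ≈ 692.59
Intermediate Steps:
g = 127404 (g = -4*(-31851) = 127404)
P(s) = √70
k = √(33830 + √70) (k = √(√70 + 33830) = √(33830 + √70) ≈ 183.95)
g/k = 127404/(√(33830 + √70)) = 127404/√(33830 + √70)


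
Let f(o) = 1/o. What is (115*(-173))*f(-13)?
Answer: 19895/13 ≈ 1530.4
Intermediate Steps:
(115*(-173))*f(-13) = (115*(-173))/(-13) = -19895*(-1/13) = 19895/13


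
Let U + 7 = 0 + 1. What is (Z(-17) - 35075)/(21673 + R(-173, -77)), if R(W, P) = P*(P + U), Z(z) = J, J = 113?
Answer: -17481/14032 ≈ -1.2458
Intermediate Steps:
U = -6 (U = -7 + (0 + 1) = -7 + 1 = -6)
Z(z) = 113
R(W, P) = P*(-6 + P) (R(W, P) = P*(P - 6) = P*(-6 + P))
(Z(-17) - 35075)/(21673 + R(-173, -77)) = (113 - 35075)/(21673 - 77*(-6 - 77)) = -34962/(21673 - 77*(-83)) = -34962/(21673 + 6391) = -34962/28064 = -34962*1/28064 = -17481/14032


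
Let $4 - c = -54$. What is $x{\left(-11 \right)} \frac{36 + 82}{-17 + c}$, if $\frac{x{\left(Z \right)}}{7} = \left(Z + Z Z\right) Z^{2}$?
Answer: $\frac{10994060}{41} \approx 2.6815 \cdot 10^{5}$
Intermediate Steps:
$c = 58$ ($c = 4 - -54 = 4 + 54 = 58$)
$x{\left(Z \right)} = 7 Z^{2} \left(Z + Z^{2}\right)$ ($x{\left(Z \right)} = 7 \left(Z + Z Z\right) Z^{2} = 7 \left(Z + Z^{2}\right) Z^{2} = 7 Z^{2} \left(Z + Z^{2}\right)$)
$x{\left(-11 \right)} \frac{36 + 82}{-17 + c} = 7 \left(-11\right)^{3} \left(1 - 11\right) \frac{36 + 82}{-17 + 58} = 7 \left(-1331\right) \left(-10\right) \frac{118}{41} = 93170 \cdot 118 \cdot \frac{1}{41} = 93170 \cdot \frac{118}{41} = \frac{10994060}{41}$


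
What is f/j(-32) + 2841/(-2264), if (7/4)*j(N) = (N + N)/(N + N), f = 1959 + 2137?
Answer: 16225511/2264 ≈ 7166.7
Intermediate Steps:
f = 4096
j(N) = 4/7 (j(N) = 4*((N + N)/(N + N))/7 = 4*((2*N)/((2*N)))/7 = 4*((2*N)*(1/(2*N)))/7 = (4/7)*1 = 4/7)
f/j(-32) + 2841/(-2264) = 4096/(4/7) + 2841/(-2264) = 4096*(7/4) + 2841*(-1/2264) = 7168 - 2841/2264 = 16225511/2264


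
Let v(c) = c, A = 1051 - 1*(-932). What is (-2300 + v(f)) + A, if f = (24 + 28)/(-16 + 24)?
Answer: -621/2 ≈ -310.50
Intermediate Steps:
A = 1983 (A = 1051 + 932 = 1983)
f = 13/2 (f = 52/8 = 52*(⅛) = 13/2 ≈ 6.5000)
(-2300 + v(f)) + A = (-2300 + 13/2) + 1983 = -4587/2 + 1983 = -621/2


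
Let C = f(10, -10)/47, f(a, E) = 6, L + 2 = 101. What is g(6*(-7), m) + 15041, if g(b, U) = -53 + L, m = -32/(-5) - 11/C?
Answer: 15087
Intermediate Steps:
L = 99 (L = -2 + 101 = 99)
C = 6/47 ≈ 0.12766
m = -2393/30 (m = -32/(-5) - 11/6/47 = -32*(-⅕) - 11*47/6 = 32/5 - 517/6 = -2393/30 ≈ -79.767)
g(b, U) = 46 (g(b, U) = -53 + 99 = 46)
g(6*(-7), m) + 15041 = 46 + 15041 = 15087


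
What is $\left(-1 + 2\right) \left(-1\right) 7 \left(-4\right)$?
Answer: $28$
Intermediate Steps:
$\left(-1 + 2\right) \left(-1\right) 7 \left(-4\right) = 1 \left(-1\right) 7 \left(-4\right) = \left(-1\right) 7 \left(-4\right) = \left(-7\right) \left(-4\right) = 28$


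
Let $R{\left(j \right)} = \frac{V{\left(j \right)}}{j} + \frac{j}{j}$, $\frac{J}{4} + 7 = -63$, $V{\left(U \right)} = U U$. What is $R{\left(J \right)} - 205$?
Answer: $-484$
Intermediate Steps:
$V{\left(U \right)} = U^{2}$
$J = -280$ ($J = -28 + 4 \left(-63\right) = -28 - 252 = -280$)
$R{\left(j \right)} = 1 + j$ ($R{\left(j \right)} = \frac{j^{2}}{j} + \frac{j}{j} = j + 1 = 1 + j$)
$R{\left(J \right)} - 205 = \left(1 - 280\right) - 205 = -279 + \left(-1400 + 1195\right) = -279 - 205 = -484$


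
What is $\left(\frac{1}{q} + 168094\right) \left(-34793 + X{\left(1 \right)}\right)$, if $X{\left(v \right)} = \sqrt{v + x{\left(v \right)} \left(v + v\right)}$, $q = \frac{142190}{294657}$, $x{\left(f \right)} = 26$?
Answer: $- \frac{831607690927981}{142190} + \frac{23901580517 \sqrt{53}}{142190} \approx -5.8473 \cdot 10^{9}$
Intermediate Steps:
$q = \frac{142190}{294657}$ ($q = 142190 \cdot \frac{1}{294657} = \frac{142190}{294657} \approx 0.48256$)
$X{\left(v \right)} = \sqrt{53} \sqrt{v}$ ($X{\left(v \right)} = \sqrt{v + 26 \left(v + v\right)} = \sqrt{v + 26 \cdot 2 v} = \sqrt{v + 52 v} = \sqrt{53 v} = \sqrt{53} \sqrt{v}$)
$\left(\frac{1}{q} + 168094\right) \left(-34793 + X{\left(1 \right)}\right) = \left(\frac{1}{\frac{142190}{294657}} + 168094\right) \left(-34793 + \sqrt{53} \sqrt{1}\right) = \left(\frac{294657}{142190} + 168094\right) \left(-34793 + \sqrt{53} \cdot 1\right) = \frac{23901580517 \left(-34793 + \sqrt{53}\right)}{142190} = - \frac{831607690927981}{142190} + \frac{23901580517 \sqrt{53}}{142190}$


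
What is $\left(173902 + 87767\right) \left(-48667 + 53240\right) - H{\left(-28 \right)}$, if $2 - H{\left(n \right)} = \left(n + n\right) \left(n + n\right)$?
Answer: $1196615471$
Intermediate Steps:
$H{\left(n \right)} = 2 - 4 n^{2}$ ($H{\left(n \right)} = 2 - \left(n + n\right) \left(n + n\right) = 2 - 2 n 2 n = 2 - 4 n^{2}$)
$\left(173902 + 87767\right) \left(-48667 + 53240\right) - H{\left(-28 \right)} = \left(173902 + 87767\right) \left(-48667 + 53240\right) - \left(2 - 4 \left(-28\right)^{2}\right) = 261669 \cdot 4573 - \left(2 - 3136\right) = 1196612337 - \left(2 - 3136\right) = 1196612337 - -3134 = 1196612337 + 3134 = 1196615471$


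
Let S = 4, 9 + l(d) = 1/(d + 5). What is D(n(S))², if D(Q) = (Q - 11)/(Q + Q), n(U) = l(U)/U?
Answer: 14161/1600 ≈ 8.8506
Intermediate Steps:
l(d) = -9 + 1/(5 + d) (l(d) = -9 + 1/(d + 5) = -9 + 1/(5 + d))
n(U) = (-44 - 9*U)/(U*(5 + U)) (n(U) = ((-44 - 9*U)/(5 + U))/U = (-44 - 9*U)/(U*(5 + U)))
D(Q) = (-11 + Q)/(2*Q) (D(Q) = (-11 + Q)/((2*Q)) = (-11 + Q)*(1/(2*Q)) = (-11 + Q)/(2*Q))
D(n(S))² = ((-11 + (-44 - 9*4)/(4*(5 + 4)))/(2*(((-44 - 9*4)/(4*(5 + 4))))))² = ((-11 + (¼)*(-44 - 36)/9)/(2*(((¼)*(-44 - 36)/9))))² = ((-11 + (¼)*(⅑)*(-80))/(2*(((¼)*(⅑)*(-80)))))² = ((-11 - 20/9)/(2*(-20/9)))² = ((½)*(-9/20)*(-119/9))² = (119/40)² = 14161/1600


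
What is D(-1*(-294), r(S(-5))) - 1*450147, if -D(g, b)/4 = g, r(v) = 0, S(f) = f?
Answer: -451323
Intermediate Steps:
D(g, b) = -4*g
D(-1*(-294), r(S(-5))) - 1*450147 = -(-4)*(-294) - 1*450147 = -4*294 - 450147 = -1176 - 450147 = -451323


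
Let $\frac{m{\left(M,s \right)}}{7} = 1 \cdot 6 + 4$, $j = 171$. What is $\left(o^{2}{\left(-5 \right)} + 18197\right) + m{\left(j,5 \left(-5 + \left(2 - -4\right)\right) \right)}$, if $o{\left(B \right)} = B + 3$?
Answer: $18271$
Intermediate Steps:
$o{\left(B \right)} = 3 + B$
$m{\left(M,s \right)} = 70$ ($m{\left(M,s \right)} = 7 \left(1 \cdot 6 + 4\right) = 7 \left(6 + 4\right) = 7 \cdot 10 = 70$)
$\left(o^{2}{\left(-5 \right)} + 18197\right) + m{\left(j,5 \left(-5 + \left(2 - -4\right)\right) \right)} = \left(\left(3 - 5\right)^{2} + 18197\right) + 70 = \left(\left(-2\right)^{2} + 18197\right) + 70 = \left(4 + 18197\right) + 70 = 18201 + 70 = 18271$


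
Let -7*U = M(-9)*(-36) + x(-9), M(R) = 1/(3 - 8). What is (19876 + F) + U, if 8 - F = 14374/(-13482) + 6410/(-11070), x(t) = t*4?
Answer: 82457274266/4145715 ≈ 19890.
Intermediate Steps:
x(t) = 4*t
M(R) = -⅕ (M(R) = 1/(-5) = -⅕)
F = 7997254/829143 (F = 8 - (14374/(-13482) + 6410/(-11070)) = 8 - (14374*(-1/13482) + 6410*(-1/11070)) = 8 - (-7187/6741 - 641/1107) = 8 - 1*(-1364110/829143) = 8 + 1364110/829143 = 7997254/829143 ≈ 9.6452)
U = 144/35 (U = -(-⅕*(-36) + 4*(-9))/7 = -(36/5 - 36)/7 = -⅐*(-144/5) = 144/35 ≈ 4.1143)
(19876 + F) + U = (19876 + 7997254/829143) + 144/35 = 16488043522/829143 + 144/35 = 82457274266/4145715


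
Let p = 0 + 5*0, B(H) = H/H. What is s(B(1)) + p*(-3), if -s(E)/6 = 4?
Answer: -24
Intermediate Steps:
B(H) = 1
s(E) = -24 (s(E) = -6*4 = -24)
p = 0 (p = 0 + 0 = 0)
s(B(1)) + p*(-3) = -24 + 0*(-3) = -24 + 0 = -24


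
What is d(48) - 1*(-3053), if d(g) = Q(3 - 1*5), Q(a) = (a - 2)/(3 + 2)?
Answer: 15261/5 ≈ 3052.2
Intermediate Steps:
Q(a) = -⅖ + a/5 (Q(a) = (-2 + a)/5 = (-2 + a)*(⅕) = -⅖ + a/5)
d(g) = -⅘ (d(g) = -⅖ + (3 - 1*5)/5 = -⅖ + (3 - 5)/5 = -⅖ + (⅕)*(-2) = -⅖ - ⅖ = -⅘)
d(48) - 1*(-3053) = -⅘ - 1*(-3053) = -⅘ + 3053 = 15261/5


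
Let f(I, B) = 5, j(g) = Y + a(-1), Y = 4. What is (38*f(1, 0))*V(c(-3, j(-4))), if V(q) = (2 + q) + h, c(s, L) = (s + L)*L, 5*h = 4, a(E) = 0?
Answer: 1292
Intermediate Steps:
j(g) = 4 (j(g) = 4 + 0 = 4)
h = ⅘ (h = (⅕)*4 = ⅘ ≈ 0.80000)
c(s, L) = L*(L + s) (c(s, L) = (L + s)*L = L*(L + s))
V(q) = 14/5 + q (V(q) = (2 + q) + ⅘ = 14/5 + q)
(38*f(1, 0))*V(c(-3, j(-4))) = (38*5)*(14/5 + 4*(4 - 3)) = 190*(14/5 + 4*1) = 190*(14/5 + 4) = 190*(34/5) = 1292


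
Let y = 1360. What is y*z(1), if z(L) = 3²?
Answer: 12240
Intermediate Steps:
z(L) = 9
y*z(1) = 1360*9 = 12240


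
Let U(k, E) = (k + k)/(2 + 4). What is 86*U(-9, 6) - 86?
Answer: -344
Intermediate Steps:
U(k, E) = k/3 (U(k, E) = (2*k)/6 = (2*k)*(⅙) = k/3)
86*U(-9, 6) - 86 = 86*((⅓)*(-9)) - 86 = 86*(-3) - 86 = -258 - 86 = -344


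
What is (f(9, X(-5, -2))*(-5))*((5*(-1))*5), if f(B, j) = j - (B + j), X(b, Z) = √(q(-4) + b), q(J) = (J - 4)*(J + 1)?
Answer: -1125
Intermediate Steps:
q(J) = (1 + J)*(-4 + J) (q(J) = (-4 + J)*(1 + J) = (1 + J)*(-4 + J))
X(b, Z) = √(24 + b) (X(b, Z) = √((-4 + (-4)² - 3*(-4)) + b) = √((-4 + 16 + 12) + b) = √(24 + b))
f(B, j) = -B (f(B, j) = j + (-B - j) = -B)
(f(9, X(-5, -2))*(-5))*((5*(-1))*5) = (-1*9*(-5))*((5*(-1))*5) = (-9*(-5))*(-5*5) = 45*(-25) = -1125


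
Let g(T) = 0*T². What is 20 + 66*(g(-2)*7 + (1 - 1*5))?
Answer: -244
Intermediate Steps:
g(T) = 0
20 + 66*(g(-2)*7 + (1 - 1*5)) = 20 + 66*(0*7 + (1 - 1*5)) = 20 + 66*(0 + (1 - 5)) = 20 + 66*(0 - 4) = 20 + 66*(-4) = 20 - 264 = -244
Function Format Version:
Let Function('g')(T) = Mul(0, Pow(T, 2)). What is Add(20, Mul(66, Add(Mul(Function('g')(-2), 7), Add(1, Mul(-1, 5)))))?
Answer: -244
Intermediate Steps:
Function('g')(T) = 0
Add(20, Mul(66, Add(Mul(Function('g')(-2), 7), Add(1, Mul(-1, 5))))) = Add(20, Mul(66, Add(Mul(0, 7), Add(1, Mul(-1, 5))))) = Add(20, Mul(66, Add(0, Add(1, -5)))) = Add(20, Mul(66, Add(0, -4))) = Add(20, Mul(66, -4)) = Add(20, -264) = -244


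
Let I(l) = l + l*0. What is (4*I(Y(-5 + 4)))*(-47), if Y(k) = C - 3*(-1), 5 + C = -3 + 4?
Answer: 188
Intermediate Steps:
C = -4 (C = -5 + (-3 + 4) = -5 + 1 = -4)
Y(k) = -1 (Y(k) = -4 - 3*(-1) = -4 + 3 = -1)
I(l) = l (I(l) = l + 0 = l)
(4*I(Y(-5 + 4)))*(-47) = (4*(-1))*(-47) = -4*(-47) = 188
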